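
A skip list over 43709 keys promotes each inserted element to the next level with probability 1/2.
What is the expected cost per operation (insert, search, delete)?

Expected number of levels is O(log_2(43709)) = O(log n). A search visits O(1) expected nodes per level over O(log n) levels. Insert/delete are a search plus O(1) pointer updates per level. Expected O(log n) per operation.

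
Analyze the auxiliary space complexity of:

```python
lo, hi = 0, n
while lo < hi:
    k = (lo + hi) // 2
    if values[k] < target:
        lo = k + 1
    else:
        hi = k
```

Space complexity: O(1).
Only a constant amount of auxiliary storage is used; nothing grows with n.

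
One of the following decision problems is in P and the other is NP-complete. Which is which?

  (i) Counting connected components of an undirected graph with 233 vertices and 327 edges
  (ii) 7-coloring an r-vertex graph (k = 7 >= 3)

(i) is P: BFS/DFS visits each vertex and edge once: O(V+E).
(ii) is NP-complete: graph k-coloring for k>=3 is NP-complete by reduction from 3-SAT.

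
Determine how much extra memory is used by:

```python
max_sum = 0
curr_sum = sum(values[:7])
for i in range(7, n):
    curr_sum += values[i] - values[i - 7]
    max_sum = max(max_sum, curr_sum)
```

Space complexity: O(1).
Only a constant amount of auxiliary storage is used; nothing grows with n.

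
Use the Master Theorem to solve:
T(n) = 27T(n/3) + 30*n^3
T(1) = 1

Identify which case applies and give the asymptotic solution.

a=27, b=3, f(n)=30*n^3.
log_3(27) = 3, so n^(log_b(a)) = n^3.
f(n) = Theta(n^3), so Case 2 applies.
T(n) = Theta(n^3 log n).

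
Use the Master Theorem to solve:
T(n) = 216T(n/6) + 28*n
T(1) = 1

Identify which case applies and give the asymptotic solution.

a=216, b=6, f(n)=28*n.
log_6(216) = 3 > 1.
Since f(n) = O(n^1) is polynomially smaller than n^3, Case 1 applies.
T(n) = Theta(n^3).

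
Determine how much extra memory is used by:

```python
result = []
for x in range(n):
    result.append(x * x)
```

Space complexity: O(n).
Auxiliary storage grows linearly with the input size n in the worst case.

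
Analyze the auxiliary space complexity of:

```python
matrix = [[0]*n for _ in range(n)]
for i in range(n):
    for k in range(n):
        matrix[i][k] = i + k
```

Space complexity: O(n^2).
A 2D structure of size n x n is allocated.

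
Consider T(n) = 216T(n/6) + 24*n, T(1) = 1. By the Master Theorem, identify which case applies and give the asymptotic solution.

a=216, b=6, f(n)=24*n.
log_6(216) = 3 > 1.
Since f(n) = O(n^1) is polynomially smaller than n^3, Case 1 applies.
T(n) = Theta(n^3).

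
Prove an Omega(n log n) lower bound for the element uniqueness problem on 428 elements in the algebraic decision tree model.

In the algebraic decision tree model, element uniqueness on 428 elements is equivalent to determining which cell of an arrangement of C(428,2) = 91378 hyperplanes x_i = x_j contains the input point. Ben-Or's theorem shows this requires Omega(n log n).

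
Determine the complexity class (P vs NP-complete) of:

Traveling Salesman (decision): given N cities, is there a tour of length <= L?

This problem is NP-complete: reduces from Hamiltonian Cycle.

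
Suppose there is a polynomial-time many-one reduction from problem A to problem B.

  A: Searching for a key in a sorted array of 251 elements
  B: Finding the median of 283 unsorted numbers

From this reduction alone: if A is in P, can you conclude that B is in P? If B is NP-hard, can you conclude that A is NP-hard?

A poly-time reduction A <=_p B transfers tractability DOWN (B easy => A easy) and hardness UP (A hard => B hard), not the reverse.
From A in P, the reduction alone does NOT give B in P: any problem in P trivially reduces to SAT, yet SAT is not known to be in P.
From B NP-hard, the reduction alone does NOT give A NP-hard: again, easy problems reduce to hard ones.
(Here in fact A is P and B is P.)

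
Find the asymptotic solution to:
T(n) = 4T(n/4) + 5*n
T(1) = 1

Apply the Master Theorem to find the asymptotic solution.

a=4, b=4, f(n)=5*n. log_4(4) = 1. Case 2: T(n) = O(n log n).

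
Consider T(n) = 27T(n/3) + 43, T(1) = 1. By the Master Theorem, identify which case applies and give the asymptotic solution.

a=27, b=3, f(n)=43.
log_3(27) = 3 > 0.
Since f(n) = O(n^0) is polynomially smaller than n^3, Case 1 applies.
T(n) = Theta(n^3).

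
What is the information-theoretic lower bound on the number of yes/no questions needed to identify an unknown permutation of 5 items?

There are 5! = 120 permutations. Each yes/no question gives at most 1 bit, so at least ceil(log_2(120)) = 7 questions are needed.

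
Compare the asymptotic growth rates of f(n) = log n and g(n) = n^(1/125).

g(n) = n^(1/125) grows faster: any positive power of n dominates log n.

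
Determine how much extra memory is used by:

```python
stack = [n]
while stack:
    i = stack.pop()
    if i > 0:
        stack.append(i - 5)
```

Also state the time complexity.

Space complexity: O(1).
Only a constant amount of auxiliary storage is used; nothing grows with n.
Time complexity: O(n).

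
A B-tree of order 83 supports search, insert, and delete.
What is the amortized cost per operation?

B-tree of order 83 has height O(log_83 n). Each operation traverses the tree height. Splits during insert and merges during delete are O(1) each and occur at most once per level. Total cost per operation: O(log_83 n).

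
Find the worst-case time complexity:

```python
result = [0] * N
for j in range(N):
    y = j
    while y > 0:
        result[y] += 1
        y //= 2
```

Time complexity: O(n log n).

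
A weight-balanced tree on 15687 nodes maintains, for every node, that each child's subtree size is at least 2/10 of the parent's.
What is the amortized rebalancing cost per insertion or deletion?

With balance ratio 2/10, tree height is O(log_{10/2}(15687)) = O(log n). A rebalance at a node of size s costs O(s) but requires Omega(s) updates in that subtree to retrigger. Summed over the O(log n) ancestors of the touched leaf, amortized rebalancing is O(log n).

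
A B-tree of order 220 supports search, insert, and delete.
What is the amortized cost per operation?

B-tree of order 220 has height O(log_220 n). Each operation traverses the tree height. Splits during insert and merges during delete are O(1) each and occur at most once per level. Total cost per operation: O(log_220 n).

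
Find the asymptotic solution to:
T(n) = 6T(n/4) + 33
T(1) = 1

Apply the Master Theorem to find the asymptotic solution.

a=6, b=4, f(n)=33. log_4(6) = 1.292. Case 1 of Master Theorem: T(n) = O(n^1.292).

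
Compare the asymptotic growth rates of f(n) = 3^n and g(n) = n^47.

f(n) = 3^n grows faster: any exponential with base > 1 dominates every polynomial.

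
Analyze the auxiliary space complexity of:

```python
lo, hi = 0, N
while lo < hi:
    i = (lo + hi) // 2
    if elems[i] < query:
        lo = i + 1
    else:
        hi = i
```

Space complexity: O(1).
Only a constant amount of auxiliary storage is used; nothing grows with n.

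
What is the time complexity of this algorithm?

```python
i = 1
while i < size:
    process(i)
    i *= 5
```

Time complexity: O(log n).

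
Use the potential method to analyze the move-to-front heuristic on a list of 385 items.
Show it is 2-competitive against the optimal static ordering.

Let Phi = number of inversions between the MTF list and the optimal static list (0 <= Phi <= C(385,2)). Accessing an element at MTF position k and optimal position j: the move-to-front destroys all k-1 inversions in front of it that are not in front in optimal (>= k-j of them) and creates at most j-1 new ones. Amortized cost <= k + (j-1) - (k-j) = 2j - 1 <= 2 * optimal cost.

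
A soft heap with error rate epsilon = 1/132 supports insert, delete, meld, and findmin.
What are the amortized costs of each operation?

Soft heaps (Chazelle) allow up to an epsilon = 1/132 fraction of elements to have corrupted (raised) keys. Insert is O(log(1/epsilon)) = O(log 132) amortized -- the structure maintains heap-ordered binary trees of rank bounded by O(log(1/epsilon)). Meld concatenates root lists: O(1) amortized. Delete and findmin are O(1) amortized.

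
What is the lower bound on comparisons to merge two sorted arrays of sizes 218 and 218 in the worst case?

Adversary: with |218 - 218| <= 1 the inputs can be fully interleaved so that every adjacent pair in the merged output comes from different arrays. Then each of the 435 adjacent pairs must be directly compared, or the algorithm cannot determine their relative order. Standard merge meets this bound.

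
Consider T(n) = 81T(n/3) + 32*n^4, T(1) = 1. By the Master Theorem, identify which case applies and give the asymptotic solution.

a=81, b=3, f(n)=32*n^4.
log_3(81) = 4, so n^(log_b(a)) = n^4.
f(n) = Theta(n^4), so Case 2 applies.
T(n) = Theta(n^4 log n).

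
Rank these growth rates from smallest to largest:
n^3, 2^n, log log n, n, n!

Ordered by growth rate: log log n < n < n^3 < 2^n < n!.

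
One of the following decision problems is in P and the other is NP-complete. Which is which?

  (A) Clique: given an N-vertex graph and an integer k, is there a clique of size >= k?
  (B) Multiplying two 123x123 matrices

(A) is NP-complete: complement of Independent Set / Vertex Cover (with k part of the input).
(B) is P: the schoolbook algorithm runs in O(n^3).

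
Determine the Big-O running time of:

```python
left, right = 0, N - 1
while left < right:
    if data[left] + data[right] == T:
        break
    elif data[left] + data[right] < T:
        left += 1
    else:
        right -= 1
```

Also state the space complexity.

Time complexity: O(n).
Space complexity: O(1).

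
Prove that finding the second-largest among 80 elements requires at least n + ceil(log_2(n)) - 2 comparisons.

Lower bound (adversary): identifying the maximum requires 80-1 comparisons (each eliminates one candidate). Assign weight 1 to each element; on each comparison the adversary lets the heavier side win and gives it the loser's weight. The max ends with weight 80, but each comparison it wins at most doubles its weight, so the max must win >= ceil(log_2(80)) = 7 comparisons. The second-largest is one of those 7 direct losers to the max, and identifying which one is largest needs >= 7-1 further comparisons. Total >= 80-1 + 7-1 = 85.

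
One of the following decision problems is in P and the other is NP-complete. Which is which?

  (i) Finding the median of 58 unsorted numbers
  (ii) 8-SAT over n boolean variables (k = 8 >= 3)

(i) is P: linear-time selection (median-of-medians) runs in O(n).
(ii) is NP-complete: 3-SAT is NP-complete (Cook-Levin); k-SAT for k>=3 reduces from 3-SAT.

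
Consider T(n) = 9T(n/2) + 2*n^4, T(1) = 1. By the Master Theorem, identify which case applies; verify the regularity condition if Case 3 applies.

a=9, b=2, f(n)=2*n^4.
log_2(9) = 3.17 < 4.
f(n) = Omega(n^(3.17+epsilon)) for some epsilon > 0, so Case 3 is the candidate.
Regularity: a*f(n/b) = 9*2*(n/2)^4 = (9/16)*2*n^4 <= c*f(n) with c = 9/16 < 1. Satisfied.
Case 3: T(n) = Theta(n^4).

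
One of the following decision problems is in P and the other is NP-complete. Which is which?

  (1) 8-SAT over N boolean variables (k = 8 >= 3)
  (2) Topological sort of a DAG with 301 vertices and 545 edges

(1) is NP-complete: 3-SAT is NP-complete (Cook-Levin); k-SAT for k>=3 reduces from 3-SAT.
(2) is P: DFS-based topological sort runs in O(V+E).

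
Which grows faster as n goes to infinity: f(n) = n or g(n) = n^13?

g(n) = n^13 grows faster: n^13/n = n^12 -> infinity.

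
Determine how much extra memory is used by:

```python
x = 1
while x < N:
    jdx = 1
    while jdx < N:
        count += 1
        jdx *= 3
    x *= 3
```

Space complexity: O(1).
Only a constant amount of auxiliary storage is used; nothing grows with n.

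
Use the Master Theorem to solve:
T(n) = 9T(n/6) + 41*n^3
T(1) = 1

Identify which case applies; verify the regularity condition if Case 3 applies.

a=9, b=6, f(n)=41*n^3.
log_6(9) = 1.226 < 3.
f(n) = Omega(n^(1.226+epsilon)) for some epsilon > 0, so Case 3 is the candidate.
Regularity: a*f(n/b) = 9*41*(n/6)^3 = (9/216)*41*n^3 <= c*f(n) with c = 9/216 < 1. Satisfied.
Case 3: T(n) = Theta(n^3).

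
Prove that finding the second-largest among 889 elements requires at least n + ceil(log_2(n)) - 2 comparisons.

Lower bound (adversary): identifying the maximum requires 889-1 comparisons (each eliminates one candidate). Assign weight 1 to each element; on each comparison the adversary lets the heavier side win and gives it the loser's weight. The max ends with weight 889, but each comparison it wins at most doubles its weight, so the max must win >= ceil(log_2(889)) = 10 comparisons. The second-largest is one of those 10 direct losers to the max, and identifying which one is largest needs >= 10-1 further comparisons. Total >= 889-1 + 10-1 = 897.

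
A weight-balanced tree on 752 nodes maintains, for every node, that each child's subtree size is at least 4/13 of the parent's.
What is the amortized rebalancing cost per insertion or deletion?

With balance ratio 4/13, tree height is O(log_{13/4}(752)) = O(log n). A rebalance at a node of size s costs O(s) but requires Omega(s) updates in that subtree to retrigger. Summed over the O(log n) ancestors of the touched leaf, amortized rebalancing is O(log n).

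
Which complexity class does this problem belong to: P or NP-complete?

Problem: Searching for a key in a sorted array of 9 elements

This problem is in P: binary search runs in O(log n).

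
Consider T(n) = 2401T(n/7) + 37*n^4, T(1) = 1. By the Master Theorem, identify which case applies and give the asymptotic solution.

a=2401, b=7, f(n)=37*n^4.
log_7(2401) = 4, so n^(log_b(a)) = n^4.
f(n) = Theta(n^4), so Case 2 applies.
T(n) = Theta(n^4 log n).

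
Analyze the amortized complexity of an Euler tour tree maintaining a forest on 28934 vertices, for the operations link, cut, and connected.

An Euler tour tree stores each tree's Euler tour as a balanced BST keyed by tour position. On 28934 vertices: link concatenates two tours via O(1) splits/joins of size <= 2*28934 (O(log n)); cut splits the tour at the two occurrences of the edge (O(log n)); connected compares BST roots (O(log n) to find the root). All O(log n) amortized.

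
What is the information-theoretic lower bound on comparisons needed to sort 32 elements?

There are 32! = 263130836933693530167218012160000000 possible orderings. Each comparison gives 1 bit. We need at least ceil(log_2(263130836933693530167218012160000000)) = 118 comparisons.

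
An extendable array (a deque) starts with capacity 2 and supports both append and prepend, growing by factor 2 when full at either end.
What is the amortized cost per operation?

Growth at either end copies all elements; capacities form a geometric sequence with ratio 2, so total copy cost over n operations is O(n) (two geometric series). Amortized O(1).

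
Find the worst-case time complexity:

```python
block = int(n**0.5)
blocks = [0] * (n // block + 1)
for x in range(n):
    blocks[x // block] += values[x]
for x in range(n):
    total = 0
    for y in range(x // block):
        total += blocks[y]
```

Time complexity: O(n * sqrt(n)).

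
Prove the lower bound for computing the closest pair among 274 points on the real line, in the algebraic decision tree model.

Reduction from element distinctness: given 274 reals, the closest-pair distance is 0 iff two are equal. Element distinctness has an Omega(n log n) lower bound in the algebraic decision tree model (Ben-Or). Therefore closest pair on a line also requires Omega(n log n). Sorting then a linear scan achieves this.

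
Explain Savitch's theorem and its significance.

Savitch's theorem states that NSPACE(f(n)) is contained in DSPACE(f(n)^2) for f(n) >= log n. In particular, NPSPACE = PSPACE, meaning nondeterminism does not significantly help for space-bounded computation. This contrasts with time, where we do not know if P = NP.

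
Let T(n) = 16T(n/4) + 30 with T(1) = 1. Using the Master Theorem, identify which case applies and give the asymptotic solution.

a=16, b=4, f(n)=30.
log_4(16) = 2 > 0.
Since f(n) = O(n^0) is polynomially smaller than n^2, Case 1 applies.
T(n) = Theta(n^2).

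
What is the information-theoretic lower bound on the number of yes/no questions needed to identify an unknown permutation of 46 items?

There are 46! = 5502622159812088949850305428800254892961651752960000000000 permutations. Each yes/no question gives at most 1 bit, so at least ceil(log_2(5502622159812088949850305428800254892961651752960000000000)) = 192 questions are needed.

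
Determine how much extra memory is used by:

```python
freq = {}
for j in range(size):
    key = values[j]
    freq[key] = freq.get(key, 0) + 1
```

Space complexity: O(n).
Auxiliary storage grows linearly with the input size n in the worst case.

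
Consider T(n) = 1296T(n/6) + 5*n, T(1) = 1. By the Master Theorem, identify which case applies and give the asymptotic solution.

a=1296, b=6, f(n)=5*n.
log_6(1296) = 4 > 1.
Since f(n) = O(n^1) is polynomially smaller than n^4, Case 1 applies.
T(n) = Theta(n^4).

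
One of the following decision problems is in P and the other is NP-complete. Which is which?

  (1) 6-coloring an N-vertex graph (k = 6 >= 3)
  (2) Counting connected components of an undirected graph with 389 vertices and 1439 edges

(1) is NP-complete: graph k-coloring for k>=3 is NP-complete by reduction from 3-SAT.
(2) is P: BFS/DFS visits each vertex and edge once: O(V+E).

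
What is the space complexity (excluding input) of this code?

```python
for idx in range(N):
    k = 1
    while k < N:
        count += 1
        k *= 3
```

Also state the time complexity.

Space complexity: O(1).
Only a constant amount of auxiliary storage is used; nothing grows with n.
Time complexity: O(n log n).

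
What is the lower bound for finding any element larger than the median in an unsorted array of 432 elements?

To find an element larger than the median of 432 elements, we must see Omega(n) elements. Without seeing enough elements, an adversary can make any unseen element the median.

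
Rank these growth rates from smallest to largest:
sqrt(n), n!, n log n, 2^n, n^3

Ordered by growth rate: sqrt(n) < n log n < n^3 < 2^n < n!.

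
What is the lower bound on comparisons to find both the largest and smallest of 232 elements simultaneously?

Pair elements first (floor(232/2) comparisons), then find max among winners and min among losers. Total: ceil(3*232/2) - 2 = 346 comparisons.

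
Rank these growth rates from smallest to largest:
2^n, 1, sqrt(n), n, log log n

Ordered by growth rate: 1 < log log n < sqrt(n) < n < 2^n.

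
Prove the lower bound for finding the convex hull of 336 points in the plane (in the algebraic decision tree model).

Reduction from sorting: given 336 numbers x_1,...,x_{336}, map x_i to the point (x_i, x_i^2) on the parabola y = x^2. All points are on the convex hull, and walking the hull gives them in sorted x-order. Since sorting requires Omega(n log n), so does planar convex hull.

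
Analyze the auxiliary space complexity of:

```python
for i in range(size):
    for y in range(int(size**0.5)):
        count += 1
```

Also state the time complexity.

Space complexity: O(1).
Only a constant amount of auxiliary storage is used; nothing grows with n.
Time complexity: O(n * sqrt(n)).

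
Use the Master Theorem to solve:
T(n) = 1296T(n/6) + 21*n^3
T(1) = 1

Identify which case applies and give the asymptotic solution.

a=1296, b=6, f(n)=21*n^3.
log_6(1296) = 4 > 3.
Since f(n) = O(n^3) is polynomially smaller than n^4, Case 1 applies.
T(n) = Theta(n^4).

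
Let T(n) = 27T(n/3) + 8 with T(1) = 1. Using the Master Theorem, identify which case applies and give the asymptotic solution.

a=27, b=3, f(n)=8.
log_3(27) = 3 > 0.
Since f(n) = O(n^0) is polynomially smaller than n^3, Case 1 applies.
T(n) = Theta(n^3).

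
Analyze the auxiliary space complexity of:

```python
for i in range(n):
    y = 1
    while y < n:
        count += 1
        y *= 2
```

Space complexity: O(1).
Only a constant amount of auxiliary storage is used; nothing grows with n.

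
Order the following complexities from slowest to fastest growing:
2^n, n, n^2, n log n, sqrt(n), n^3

Ordered by growth rate: sqrt(n) < n < n log n < n^2 < n^3 < 2^n.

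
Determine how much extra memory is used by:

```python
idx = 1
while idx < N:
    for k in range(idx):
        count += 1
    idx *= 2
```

Space complexity: O(1).
Only a constant amount of auxiliary storage is used; nothing grows with n.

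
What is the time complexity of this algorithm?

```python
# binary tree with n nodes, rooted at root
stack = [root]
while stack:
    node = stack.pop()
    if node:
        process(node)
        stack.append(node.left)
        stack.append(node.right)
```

Time complexity: O(n).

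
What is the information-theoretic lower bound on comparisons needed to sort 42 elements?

There are 42! = 1405006117752879898543142606244511569936384000000000 possible orderings. Each comparison gives 1 bit. We need at least ceil(log_2(1405006117752879898543142606244511569936384000000000)) = 170 comparisons.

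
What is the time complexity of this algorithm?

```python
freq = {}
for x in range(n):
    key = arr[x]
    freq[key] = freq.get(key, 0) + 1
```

Time complexity: O(n).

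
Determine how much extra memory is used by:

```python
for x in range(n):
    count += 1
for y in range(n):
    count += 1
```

Space complexity: O(1).
Only a constant amount of auxiliary storage is used; nothing grows with n.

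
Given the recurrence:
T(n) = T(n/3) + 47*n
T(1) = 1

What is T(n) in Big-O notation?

Geometric series: 47*n*(1 + 1/3 + 1/3^2 + ...) = O(n). T(n) = O(n).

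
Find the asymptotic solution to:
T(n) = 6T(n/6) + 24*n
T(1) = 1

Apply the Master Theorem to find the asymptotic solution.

a=6, b=6, f(n)=24*n. log_6(6) = 1. Case 2: T(n) = O(n log n).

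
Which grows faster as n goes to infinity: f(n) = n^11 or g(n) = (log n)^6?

f(n) = n^11 grows faster: any positive polynomial dominates any polylog.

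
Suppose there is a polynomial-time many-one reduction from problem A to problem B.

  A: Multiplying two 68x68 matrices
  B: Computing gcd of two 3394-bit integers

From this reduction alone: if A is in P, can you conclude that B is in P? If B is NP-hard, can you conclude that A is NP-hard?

A poly-time reduction A <=_p B transfers tractability DOWN (B easy => A easy) and hardness UP (A hard => B hard), not the reverse.
From A in P, the reduction alone does NOT give B in P: any problem in P trivially reduces to SAT, yet SAT is not known to be in P.
From B NP-hard, the reduction alone does NOT give A NP-hard: again, easy problems reduce to hard ones.
(Here in fact A is P and B is P.)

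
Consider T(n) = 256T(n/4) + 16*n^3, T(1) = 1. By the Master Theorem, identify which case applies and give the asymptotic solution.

a=256, b=4, f(n)=16*n^3.
log_4(256) = 4 > 3.
Since f(n) = O(n^3) is polynomially smaller than n^4, Case 1 applies.
T(n) = Theta(n^4).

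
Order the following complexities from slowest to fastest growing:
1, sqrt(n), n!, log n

Ordered by growth rate: 1 < log n < sqrt(n) < n!.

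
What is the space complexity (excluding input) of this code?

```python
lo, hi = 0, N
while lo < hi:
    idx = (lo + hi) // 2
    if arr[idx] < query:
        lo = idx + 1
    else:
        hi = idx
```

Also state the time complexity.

Space complexity: O(1).
Only a constant amount of auxiliary storage is used; nothing grows with n.
Time complexity: O(log n).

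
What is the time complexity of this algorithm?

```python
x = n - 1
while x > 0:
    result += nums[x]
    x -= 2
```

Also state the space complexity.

Time complexity: O(n).
Space complexity: O(1).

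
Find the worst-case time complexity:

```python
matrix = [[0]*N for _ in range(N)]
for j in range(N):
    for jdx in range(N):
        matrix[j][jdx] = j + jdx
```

Time complexity: O(n^2).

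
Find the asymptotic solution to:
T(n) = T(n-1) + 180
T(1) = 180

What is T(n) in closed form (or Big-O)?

Unrolling: T(n) = T(n-1) + 180 = T(n-2) + 2*180 = ... = T(1) + (n-1)*180 = 180 + (n-1)*180 = 180n.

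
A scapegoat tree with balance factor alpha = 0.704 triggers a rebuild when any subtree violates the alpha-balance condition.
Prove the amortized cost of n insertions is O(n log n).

Define potential Phi = c * sum of |size(left(v)) - size(right(v))| over all nodes. An insertion at depth d costs O(d) = O(log n) and increases Phi by O(log n). When a rebuild of subtree of size s occurs, it costs O(s) but reduces Phi by Omega(s). With alpha = 0.704, between rebuilds Omega(s) insertions must occur. Amortized cost per insertion: O(log n).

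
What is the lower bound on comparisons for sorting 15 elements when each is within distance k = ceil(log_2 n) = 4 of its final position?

Partition the 15 positions into floor(n/k) blocks of k = 4 consecutive positions; any permutation within a block keeps every element within k of its final position, so there are at least (k!)^(n/k) distinguishable inputs. Lower bound: log_2((k!)^(n/k)) = (n/k) * log_2(k!) = Theta(n log k); with k = ceil(log_2 n), this is Omega(n log log n).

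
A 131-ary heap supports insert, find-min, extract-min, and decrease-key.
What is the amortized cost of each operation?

The 131-ary heap has height O(log_131 n). Insert sifts up: O(log_131 n). Find-min reads the root: O(1). Extract-min sifts down comparing 131 children per level: O(131 * log_131 n). Decrease-key sifts up: O(log_131 n).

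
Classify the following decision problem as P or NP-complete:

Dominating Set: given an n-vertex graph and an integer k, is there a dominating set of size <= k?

This problem is NP-complete: reduces from Set Cover (with k part of the input).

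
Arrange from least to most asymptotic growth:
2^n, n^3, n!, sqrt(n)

Ordered by growth rate: sqrt(n) < n^3 < 2^n < n!.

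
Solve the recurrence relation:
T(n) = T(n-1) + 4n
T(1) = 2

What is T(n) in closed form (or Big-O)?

Unrolling: T(n) = 2 + 4*(2 + 3 + ... + n) = 2 + 4*(n(n+1)/2 - 1) = O(n^2).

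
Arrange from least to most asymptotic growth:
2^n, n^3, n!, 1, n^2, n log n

Ordered by growth rate: 1 < n log n < n^2 < n^3 < 2^n < n!.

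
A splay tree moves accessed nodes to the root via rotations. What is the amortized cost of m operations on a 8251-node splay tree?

Using a potential function Phi = sum of log(size of subtree) for each node, each splay operation has amortized cost O(log n) where n = 8251. Bad individual operations (O(n)) are offset by decreased potential.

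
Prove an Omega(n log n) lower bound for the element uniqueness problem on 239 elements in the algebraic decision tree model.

In the algebraic decision tree model, element uniqueness on 239 elements is equivalent to determining which cell of an arrangement of C(239,2) = 28441 hyperplanes x_i = x_j contains the input point. Ben-Or's theorem shows this requires Omega(n log n).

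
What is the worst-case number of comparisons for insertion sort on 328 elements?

Insertion sort on reverse-sorted input: 1 + 2 + ... + (328-1) = 53628 comparisons.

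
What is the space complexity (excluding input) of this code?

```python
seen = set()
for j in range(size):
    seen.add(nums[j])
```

Space complexity: O(n).
Auxiliary storage grows linearly with the input size n in the worst case.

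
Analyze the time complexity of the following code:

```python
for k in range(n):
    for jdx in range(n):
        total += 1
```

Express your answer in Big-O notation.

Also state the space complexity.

Time complexity: O(n^2).
Space complexity: O(1).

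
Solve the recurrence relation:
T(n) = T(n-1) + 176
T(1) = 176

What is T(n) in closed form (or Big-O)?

Unrolling: T(n) = T(n-1) + 176 = T(n-2) + 2*176 = ... = T(1) + (n-1)*176 = 176 + (n-1)*176 = 176n.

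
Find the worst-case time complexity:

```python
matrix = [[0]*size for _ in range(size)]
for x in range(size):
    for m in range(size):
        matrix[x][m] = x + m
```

Time complexity: O(n^2).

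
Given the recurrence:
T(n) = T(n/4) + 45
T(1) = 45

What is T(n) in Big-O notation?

Each step divides n by 4 and adds 45. After log_4(n) steps, T(n) = O(log n).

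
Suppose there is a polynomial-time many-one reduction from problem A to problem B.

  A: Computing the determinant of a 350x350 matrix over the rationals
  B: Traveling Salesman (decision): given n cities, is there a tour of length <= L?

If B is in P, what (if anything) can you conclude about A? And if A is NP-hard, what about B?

A poly-time reduction A <=_p B means any A-instance can be transformed to a B-instance in poly time.
If B is in P: compose the reduction with B's poly-time algorithm to solve A in poly time, so A is in P.
If A is NP-hard: every NP problem reduces to A, which reduces to B; composing reductions, every NP problem reduces to B, so B is NP-hard.
(Here in fact A is P and B is NP-complete.)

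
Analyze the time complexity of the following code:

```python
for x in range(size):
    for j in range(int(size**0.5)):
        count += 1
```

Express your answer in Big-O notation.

Time complexity: O(n * sqrt(n)).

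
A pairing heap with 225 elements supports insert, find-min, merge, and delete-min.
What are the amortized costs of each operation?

Pairing heaps are self-adjusting heap-ordered trees. Insert and merge link two roots: O(1). Find-min reads the root: O(1). Delete-min removes the root, then pairs children in two passes; amortized cost is O(log 225) = O(log n).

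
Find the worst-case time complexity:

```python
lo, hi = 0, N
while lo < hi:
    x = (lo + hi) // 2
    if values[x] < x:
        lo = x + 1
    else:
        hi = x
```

Time complexity: O(log n).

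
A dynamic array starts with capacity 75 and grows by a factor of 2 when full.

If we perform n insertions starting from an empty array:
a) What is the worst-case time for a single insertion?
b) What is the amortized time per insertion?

(a) Worst-case single insertion: O(n) -- when the array is full at capacity c, the resize copies all c elements, and c can be Theta(n).
(b) Resizes happen at sizes 75, 150, 300, ... Total copy cost for n insertions: 75 + 150 + ... = O(n) (geometric series with ratio 1/2). Amortized cost per insertion: O(n)/n = O(1).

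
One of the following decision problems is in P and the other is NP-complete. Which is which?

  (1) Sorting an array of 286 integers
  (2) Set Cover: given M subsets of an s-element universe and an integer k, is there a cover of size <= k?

(1) is P: merge sort runs in O(n log n).
(2) is NP-complete: one of Karp's 21 NP-complete problems (with k part of the input).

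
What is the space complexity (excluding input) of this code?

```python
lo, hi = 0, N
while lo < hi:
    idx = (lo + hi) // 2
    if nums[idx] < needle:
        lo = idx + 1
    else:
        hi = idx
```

Space complexity: O(1).
Only a constant amount of auxiliary storage is used; nothing grows with n.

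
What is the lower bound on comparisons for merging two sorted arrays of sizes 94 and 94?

Adversary argument: with sizes 94 and 94 (differing by at most 1), interleave the two arrays so that every consecutive pair in the output comes from different inputs. Then each of the 187 adjacent output pairs must be directly compared, or the algorithm cannot determine their relative order. So 187 comparisons are necessary; standard merge achieves this.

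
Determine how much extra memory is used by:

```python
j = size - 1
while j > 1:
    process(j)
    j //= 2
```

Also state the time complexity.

Space complexity: O(1).
Only a constant amount of auxiliary storage is used; nothing grows with n.
Time complexity: O(log n).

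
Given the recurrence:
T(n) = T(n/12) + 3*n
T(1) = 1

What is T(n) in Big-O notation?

Geometric series: 3*n*(1 + 1/12 + 1/12^2 + ...) = O(n). T(n) = O(n).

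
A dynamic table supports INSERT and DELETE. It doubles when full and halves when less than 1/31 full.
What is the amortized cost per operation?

Using potential function Phi = |2*num_items - table_size| when load > 1/2, and Phi = table_size/2 - num_items otherwise. The gap of 1/31 vs 1/2 for shrinking prevents thrashing. Both insert and delete have O(1) amortized cost.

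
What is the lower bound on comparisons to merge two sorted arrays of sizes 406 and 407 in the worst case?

Adversary: with |406 - 407| <= 1 the inputs can be fully interleaved so that every adjacent pair in the merged output comes from different arrays. Then each of the 812 adjacent pairs must be directly compared, or the algorithm cannot determine their relative order. Standard merge meets this bound.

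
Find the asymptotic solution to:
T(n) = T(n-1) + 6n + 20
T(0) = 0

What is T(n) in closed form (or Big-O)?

Dominant term in sum is 6*sum(i, i=1..n) = 6*n*(n+1)/2 = O(n^2).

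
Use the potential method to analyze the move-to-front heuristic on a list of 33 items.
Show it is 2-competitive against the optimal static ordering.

Let Phi = number of inversions between the MTF list and the optimal static list (0 <= Phi <= C(33,2)). Accessing an element at MTF position k and optimal position j: the move-to-front destroys all k-1 inversions in front of it that are not in front in optimal (>= k-j of them) and creates at most j-1 new ones. Amortized cost <= k + (j-1) - (k-j) = 2j - 1 <= 2 * optimal cost.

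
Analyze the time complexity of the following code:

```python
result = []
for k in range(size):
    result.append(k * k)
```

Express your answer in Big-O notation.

Time complexity: O(n).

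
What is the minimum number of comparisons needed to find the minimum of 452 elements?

Finding the minimum requires 451 comparisons, identical reasoning to finding the maximum. Each comparison eliminates one candidate.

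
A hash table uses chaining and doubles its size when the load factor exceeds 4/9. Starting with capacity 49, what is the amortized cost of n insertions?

Rehashing occurs when load exceeds 4/9. Total rehash cost is geometric series summing to O(n). Each insertion itself is O(1). Amortized: O(1).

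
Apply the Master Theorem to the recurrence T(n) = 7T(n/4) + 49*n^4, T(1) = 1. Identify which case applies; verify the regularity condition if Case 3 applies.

a=7, b=4, f(n)=49*n^4.
log_4(7) = 1.404 < 4.
f(n) = Omega(n^(1.404+epsilon)) for some epsilon > 0, so Case 3 is the candidate.
Regularity: a*f(n/b) = 7*49*(n/4)^4 = (7/256)*49*n^4 <= c*f(n) with c = 7/256 < 1. Satisfied.
Case 3: T(n) = Theta(n^4).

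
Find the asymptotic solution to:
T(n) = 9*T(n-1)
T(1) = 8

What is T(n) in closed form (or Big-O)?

Each step multiplies by 9. T(n) = T(1)*9^(n-1) = 8*9^(n-1).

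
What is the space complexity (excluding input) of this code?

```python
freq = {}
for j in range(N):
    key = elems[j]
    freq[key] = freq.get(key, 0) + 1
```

Space complexity: O(n).
Auxiliary storage grows linearly with the input size n in the worst case.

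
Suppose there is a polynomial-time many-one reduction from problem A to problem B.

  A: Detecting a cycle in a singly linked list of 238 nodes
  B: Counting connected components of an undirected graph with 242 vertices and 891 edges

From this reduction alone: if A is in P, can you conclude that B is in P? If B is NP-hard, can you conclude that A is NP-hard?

A poly-time reduction A <=_p B transfers tractability DOWN (B easy => A easy) and hardness UP (A hard => B hard), not the reverse.
From A in P, the reduction alone does NOT give B in P: any problem in P trivially reduces to SAT, yet SAT is not known to be in P.
From B NP-hard, the reduction alone does NOT give A NP-hard: again, easy problems reduce to hard ones.
(Here in fact A is P and B is P.)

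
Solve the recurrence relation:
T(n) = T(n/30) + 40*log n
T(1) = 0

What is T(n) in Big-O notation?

Each of the log_30(n) levels adds O(log n). T(n) = O(log^2 n).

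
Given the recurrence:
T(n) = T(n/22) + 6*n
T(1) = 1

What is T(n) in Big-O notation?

Geometric series: 6*n*(1 + 1/22 + 1/22^2 + ...) = O(n). T(n) = O(n).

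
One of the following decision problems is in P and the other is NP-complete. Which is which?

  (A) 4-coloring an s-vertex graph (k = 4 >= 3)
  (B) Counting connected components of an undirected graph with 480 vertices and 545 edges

(A) is NP-complete: graph k-coloring for k>=3 is NP-complete by reduction from 3-SAT.
(B) is P: BFS/DFS visits each vertex and edge once: O(V+E).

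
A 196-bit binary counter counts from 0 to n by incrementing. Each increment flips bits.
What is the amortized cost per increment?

Bit i flips every 2^i increments. Total flips over n increments: sum_{i=0}^{196} n/2^i < 2n. Amortized cost: 2n/n = O(1).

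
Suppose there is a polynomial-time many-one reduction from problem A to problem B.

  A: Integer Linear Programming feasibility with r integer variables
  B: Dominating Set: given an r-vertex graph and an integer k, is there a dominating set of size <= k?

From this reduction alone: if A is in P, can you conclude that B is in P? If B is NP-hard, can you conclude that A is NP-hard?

A poly-time reduction A <=_p B transfers tractability DOWN (B easy => A easy) and hardness UP (A hard => B hard), not the reverse.
From A in P, the reduction alone does NOT give B in P: any problem in P trivially reduces to SAT, yet SAT is not known to be in P.
From B NP-hard, the reduction alone does NOT give A NP-hard: again, easy problems reduce to hard ones.
(Here in fact A is NP-complete and B is NP-complete.)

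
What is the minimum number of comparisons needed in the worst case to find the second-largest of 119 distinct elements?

Lower bound: finding the max needs 119-1 comparisons. By the adversary weight-doubling argument, the max must personally win >= ceil(log_2(119)) = 7 comparisons; the 2nd-largest is among those 7 losers, needing 7-1 more comparisons. Total >= 119-1 + 7-1 = 124. A balanced knockout tournament achieves this.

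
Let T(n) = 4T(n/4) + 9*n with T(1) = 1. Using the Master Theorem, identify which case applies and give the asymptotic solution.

a=4, b=4, f(n)=9*n.
log_4(4) = 1, so n^(log_b(a)) = n.
f(n) = Theta(n), so Case 2 applies.
T(n) = Theta(n log n).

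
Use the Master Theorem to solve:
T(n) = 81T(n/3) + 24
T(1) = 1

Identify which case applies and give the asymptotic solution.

a=81, b=3, f(n)=24.
log_3(81) = 4 > 0.
Since f(n) = O(n^0) is polynomially smaller than n^4, Case 1 applies.
T(n) = Theta(n^4).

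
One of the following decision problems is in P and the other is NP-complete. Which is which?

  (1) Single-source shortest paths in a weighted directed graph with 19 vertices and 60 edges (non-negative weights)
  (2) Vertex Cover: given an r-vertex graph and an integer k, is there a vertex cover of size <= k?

(1) is P: Dijkstra's algorithm runs in O((V+E) log V).
(2) is NP-complete: one of Karp's 21 NP-complete problems (with k part of the input; for any fixed constant k it is in P).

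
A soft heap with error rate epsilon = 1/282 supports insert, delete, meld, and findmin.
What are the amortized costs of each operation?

Soft heaps (Chazelle) allow up to an epsilon = 1/282 fraction of elements to have corrupted (raised) keys. Insert is O(log(1/epsilon)) = O(log 282) amortized -- the structure maintains heap-ordered binary trees of rank bounded by O(log(1/epsilon)). Meld concatenates root lists: O(1) amortized. Delete and findmin are O(1) amortized.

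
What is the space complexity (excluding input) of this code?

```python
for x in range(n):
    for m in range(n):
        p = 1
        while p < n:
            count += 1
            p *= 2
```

Space complexity: O(1).
Only a constant amount of auxiliary storage is used; nothing grows with n.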